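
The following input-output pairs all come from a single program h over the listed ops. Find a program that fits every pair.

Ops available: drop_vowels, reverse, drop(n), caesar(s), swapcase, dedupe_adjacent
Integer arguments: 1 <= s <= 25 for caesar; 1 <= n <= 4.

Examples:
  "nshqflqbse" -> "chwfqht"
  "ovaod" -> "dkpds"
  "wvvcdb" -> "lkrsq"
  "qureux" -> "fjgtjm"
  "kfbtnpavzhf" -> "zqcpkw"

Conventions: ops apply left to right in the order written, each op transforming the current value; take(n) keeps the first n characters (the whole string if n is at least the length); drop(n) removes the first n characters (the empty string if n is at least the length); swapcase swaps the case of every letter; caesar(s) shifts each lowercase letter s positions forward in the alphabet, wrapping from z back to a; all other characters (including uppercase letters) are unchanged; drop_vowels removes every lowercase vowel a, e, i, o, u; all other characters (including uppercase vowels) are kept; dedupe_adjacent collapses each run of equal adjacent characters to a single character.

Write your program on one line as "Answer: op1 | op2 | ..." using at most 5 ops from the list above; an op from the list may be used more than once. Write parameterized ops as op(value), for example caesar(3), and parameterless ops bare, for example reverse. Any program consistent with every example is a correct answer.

caesar(2) | dedupe_adjacent | caesar(13) | drop_vowels | dedupe_adjacent

Check, running the answer program on each example:
  "nshqflqbse" -> "pujshnsdug" -> "pujshnsdug" -> "chwfuafqht" -> "chwffqht" -> "chwfqht"
  "ovaod" -> "qxcqf" -> "qxcqf" -> "dkpds" -> "dkpds" -> "dkpds"
  "wvvcdb" -> "yxxefd" -> "yxefd" -> "lkrsq" -> "lkrsq" -> "lkrsq"
  "qureux" -> "swtgwz" -> "swtgwz" -> "fjgtjm" -> "fjgtjm" -> "fjgtjm"
  "kfbtnpavzhf" -> "mhdvprcxbjh" -> "mhdvprcxbjh" -> "zuqicepkowu" -> "zqcpkw" -> "zqcpkw"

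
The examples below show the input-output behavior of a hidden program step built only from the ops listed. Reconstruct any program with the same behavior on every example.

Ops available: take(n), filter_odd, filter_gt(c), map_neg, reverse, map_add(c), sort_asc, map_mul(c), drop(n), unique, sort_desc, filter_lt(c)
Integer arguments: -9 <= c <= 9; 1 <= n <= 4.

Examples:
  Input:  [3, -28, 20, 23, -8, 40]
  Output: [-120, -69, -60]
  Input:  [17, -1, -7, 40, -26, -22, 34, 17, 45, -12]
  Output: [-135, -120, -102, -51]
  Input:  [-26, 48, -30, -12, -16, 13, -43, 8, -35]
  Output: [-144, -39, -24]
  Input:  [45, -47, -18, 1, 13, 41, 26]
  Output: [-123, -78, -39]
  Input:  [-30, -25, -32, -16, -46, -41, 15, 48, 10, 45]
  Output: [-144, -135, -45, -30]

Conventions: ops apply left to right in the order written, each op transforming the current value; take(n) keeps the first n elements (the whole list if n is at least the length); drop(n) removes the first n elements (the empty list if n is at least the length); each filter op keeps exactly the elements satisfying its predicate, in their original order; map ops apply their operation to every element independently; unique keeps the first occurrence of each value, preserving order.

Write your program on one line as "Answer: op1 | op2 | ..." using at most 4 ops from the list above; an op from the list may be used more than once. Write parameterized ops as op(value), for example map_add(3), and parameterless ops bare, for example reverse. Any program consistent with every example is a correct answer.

drop(1) | map_mul(-3) | filter_lt(-6) | sort_asc

Check, running the answer program on each example:
  [3, -28, 20, 23, -8, 40] -> [-28, 20, 23, -8, 40] -> [84, -60, -69, 24, -120] -> [-60, -69, -120] -> [-120, -69, -60]
  [17, -1, -7, 40, -26, -22, 34, 17, 45, -12] -> [-1, -7, 40, -26, -22, 34, 17, 45, -12] -> [3, 21, -120, 78, 66, -102, -51, -135, 36] -> [-120, -102, -51, -135] -> [-135, -120, -102, -51]
  [-26, 48, -30, -12, -16, 13, -43, 8, -35] -> [48, -30, -12, -16, 13, -43, 8, -35] -> [-144, 90, 36, 48, -39, 129, -24, 105] -> [-144, -39, -24] -> [-144, -39, -24]
  [45, -47, -18, 1, 13, 41, 26] -> [-47, -18, 1, 13, 41, 26] -> [141, 54, -3, -39, -123, -78] -> [-39, -123, -78] -> [-123, -78, -39]
  [-30, -25, -32, -16, -46, -41, 15, 48, 10, 45] -> [-25, -32, -16, -46, -41, 15, 48, 10, 45] -> [75, 96, 48, 138, 123, -45, -144, -30, -135] -> [-45, -144, -30, -135] -> [-144, -135, -45, -30]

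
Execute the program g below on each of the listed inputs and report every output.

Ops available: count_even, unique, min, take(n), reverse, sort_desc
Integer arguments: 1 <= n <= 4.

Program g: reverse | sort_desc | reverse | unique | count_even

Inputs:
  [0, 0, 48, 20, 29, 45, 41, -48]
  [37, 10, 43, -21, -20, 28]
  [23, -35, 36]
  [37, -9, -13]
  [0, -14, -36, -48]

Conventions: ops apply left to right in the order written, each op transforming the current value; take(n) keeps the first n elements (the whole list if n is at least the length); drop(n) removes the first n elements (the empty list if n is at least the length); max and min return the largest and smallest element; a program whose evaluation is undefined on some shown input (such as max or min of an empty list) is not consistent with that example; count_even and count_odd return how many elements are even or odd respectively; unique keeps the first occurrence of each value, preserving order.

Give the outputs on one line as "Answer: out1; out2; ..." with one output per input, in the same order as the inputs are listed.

Execution, op by op:
  [0, 0, 48, 20, 29, 45, 41, -48] -> [-48, 41, 45, 29, 20, 48, 0, 0] -> [48, 45, 41, 29, 20, 0, 0, -48] -> [-48, 0, 0, 20, 29, 41, 45, 48] -> [-48, 0, 20, 29, 41, 45, 48] -> 4
  [37, 10, 43, -21, -20, 28] -> [28, -20, -21, 43, 10, 37] -> [43, 37, 28, 10, -20, -21] -> [-21, -20, 10, 28, 37, 43] -> [-21, -20, 10, 28, 37, 43] -> 3
  [23, -35, 36] -> [36, -35, 23] -> [36, 23, -35] -> [-35, 23, 36] -> [-35, 23, 36] -> 1
  [37, -9, -13] -> [-13, -9, 37] -> [37, -9, -13] -> [-13, -9, 37] -> [-13, -9, 37] -> 0
  [0, -14, -36, -48] -> [-48, -36, -14, 0] -> [0, -14, -36, -48] -> [-48, -36, -14, 0] -> [-48, -36, -14, 0] -> 4

4; 3; 1; 0; 4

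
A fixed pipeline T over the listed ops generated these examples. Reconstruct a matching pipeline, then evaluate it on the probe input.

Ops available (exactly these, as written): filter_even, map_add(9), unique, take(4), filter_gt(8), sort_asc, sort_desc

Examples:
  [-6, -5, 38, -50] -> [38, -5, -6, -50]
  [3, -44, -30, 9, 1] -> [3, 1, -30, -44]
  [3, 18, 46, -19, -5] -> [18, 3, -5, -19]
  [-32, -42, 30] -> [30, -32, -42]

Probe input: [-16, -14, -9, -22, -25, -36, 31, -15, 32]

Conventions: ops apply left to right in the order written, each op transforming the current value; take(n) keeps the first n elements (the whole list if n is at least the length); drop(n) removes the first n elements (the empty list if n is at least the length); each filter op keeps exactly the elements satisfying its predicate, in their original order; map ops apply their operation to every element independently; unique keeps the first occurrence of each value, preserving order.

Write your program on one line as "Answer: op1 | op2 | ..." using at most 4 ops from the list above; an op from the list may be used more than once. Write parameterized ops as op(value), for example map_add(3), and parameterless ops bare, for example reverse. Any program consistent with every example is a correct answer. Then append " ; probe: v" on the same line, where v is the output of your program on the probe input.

sort_asc | take(4) | sort_desc ; probe: [-16, -22, -25, -36]

Check, running the answer program on each example:
  [-6, -5, 38, -50] -> [-50, -6, -5, 38] -> [-50, -6, -5, 38] -> [38, -5, -6, -50]
  [3, -44, -30, 9, 1] -> [-44, -30, 1, 3, 9] -> [-44, -30, 1, 3] -> [3, 1, -30, -44]
  [3, 18, 46, -19, -5] -> [-19, -5, 3, 18, 46] -> [-19, -5, 3, 18] -> [18, 3, -5, -19]
  [-32, -42, 30] -> [-42, -32, 30] -> [-42, -32, 30] -> [30, -32, -42]
  probe: [-16, -14, -9, -22, -25, -36, 31, -15, 32] -> [-36, -25, -22, -16, -15, -14, -9, 31, 32] -> [-36, -25, -22, -16] -> [-16, -22, -25, -36]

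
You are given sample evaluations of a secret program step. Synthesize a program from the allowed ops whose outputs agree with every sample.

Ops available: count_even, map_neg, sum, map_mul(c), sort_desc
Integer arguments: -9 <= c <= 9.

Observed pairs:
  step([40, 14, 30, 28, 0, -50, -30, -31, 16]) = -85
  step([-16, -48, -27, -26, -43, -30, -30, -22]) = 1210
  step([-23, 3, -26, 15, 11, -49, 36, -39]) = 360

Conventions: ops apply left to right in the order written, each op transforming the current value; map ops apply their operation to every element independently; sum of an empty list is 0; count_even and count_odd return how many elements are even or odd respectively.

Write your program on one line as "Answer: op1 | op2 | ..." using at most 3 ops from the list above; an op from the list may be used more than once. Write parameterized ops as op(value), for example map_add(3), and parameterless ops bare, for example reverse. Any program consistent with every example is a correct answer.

sort_desc | map_mul(-5) | sum

Check, running the answer program on each example:
  [40, 14, 30, 28, 0, -50, -30, -31, 16] -> [40, 30, 28, 16, 14, 0, -30, -31, -50] -> [-200, -150, -140, -80, -70, 0, 150, 155, 250] -> -85
  [-16, -48, -27, -26, -43, -30, -30, -22] -> [-16, -22, -26, -27, -30, -30, -43, -48] -> [80, 110, 130, 135, 150, 150, 215, 240] -> 1210
  [-23, 3, -26, 15, 11, -49, 36, -39] -> [36, 15, 11, 3, -23, -26, -39, -49] -> [-180, -75, -55, -15, 115, 130, 195, 245] -> 360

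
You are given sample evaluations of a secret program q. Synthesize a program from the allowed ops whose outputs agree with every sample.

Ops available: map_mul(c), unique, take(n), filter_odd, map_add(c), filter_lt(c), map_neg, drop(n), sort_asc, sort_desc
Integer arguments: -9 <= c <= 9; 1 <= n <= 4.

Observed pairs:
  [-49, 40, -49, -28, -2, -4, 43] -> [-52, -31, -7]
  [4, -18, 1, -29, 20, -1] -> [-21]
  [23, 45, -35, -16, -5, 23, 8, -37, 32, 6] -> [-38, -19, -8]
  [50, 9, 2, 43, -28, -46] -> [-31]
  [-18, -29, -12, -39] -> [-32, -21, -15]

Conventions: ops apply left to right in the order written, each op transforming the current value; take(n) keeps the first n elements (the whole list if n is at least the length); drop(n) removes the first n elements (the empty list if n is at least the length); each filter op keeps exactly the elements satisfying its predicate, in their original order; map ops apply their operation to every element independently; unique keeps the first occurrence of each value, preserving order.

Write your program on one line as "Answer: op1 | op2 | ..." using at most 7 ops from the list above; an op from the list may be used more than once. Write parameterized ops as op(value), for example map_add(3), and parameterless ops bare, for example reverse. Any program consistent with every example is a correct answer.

map_add(4) | map_add(-5) | filter_lt(-4) | sort_asc | drop(1) | map_add(-2)

Check, running the answer program on each example:
  [-49, 40, -49, -28, -2, -4, 43] -> [-45, 44, -45, -24, 2, 0, 47] -> [-50, 39, -50, -29, -3, -5, 42] -> [-50, -50, -29, -5] -> [-50, -50, -29, -5] -> [-50, -29, -5] -> [-52, -31, -7]
  [4, -18, 1, -29, 20, -1] -> [8, -14, 5, -25, 24, 3] -> [3, -19, 0, -30, 19, -2] -> [-19, -30] -> [-30, -19] -> [-19] -> [-21]
  [23, 45, -35, -16, -5, 23, 8, -37, 32, 6] -> [27, 49, -31, -12, -1, 27, 12, -33, 36, 10] -> [22, 44, -36, -17, -6, 22, 7, -38, 31, 5] -> [-36, -17, -6, -38] -> [-38, -36, -17, -6] -> [-36, -17, -6] -> [-38, -19, -8]
  [50, 9, 2, 43, -28, -46] -> [54, 13, 6, 47, -24, -42] -> [49, 8, 1, 42, -29, -47] -> [-29, -47] -> [-47, -29] -> [-29] -> [-31]
  [-18, -29, -12, -39] -> [-14, -25, -8, -35] -> [-19, -30, -13, -40] -> [-19, -30, -13, -40] -> [-40, -30, -19, -13] -> [-30, -19, -13] -> [-32, -21, -15]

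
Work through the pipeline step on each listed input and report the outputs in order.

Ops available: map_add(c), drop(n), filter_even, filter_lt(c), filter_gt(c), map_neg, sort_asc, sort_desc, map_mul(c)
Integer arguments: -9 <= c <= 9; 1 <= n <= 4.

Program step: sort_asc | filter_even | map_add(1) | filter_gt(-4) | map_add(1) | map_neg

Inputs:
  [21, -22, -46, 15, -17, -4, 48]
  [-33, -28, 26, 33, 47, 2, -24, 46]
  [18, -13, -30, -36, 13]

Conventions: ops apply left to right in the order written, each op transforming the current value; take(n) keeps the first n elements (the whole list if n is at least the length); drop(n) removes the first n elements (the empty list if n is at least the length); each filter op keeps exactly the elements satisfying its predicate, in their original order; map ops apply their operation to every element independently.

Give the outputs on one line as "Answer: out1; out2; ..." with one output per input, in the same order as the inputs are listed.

Execution, op by op:
  [21, -22, -46, 15, -17, -4, 48] -> [-46, -22, -17, -4, 15, 21, 48] -> [-46, -22, -4, 48] -> [-45, -21, -3, 49] -> [-3, 49] -> [-2, 50] -> [2, -50]
  [-33, -28, 26, 33, 47, 2, -24, 46] -> [-33, -28, -24, 2, 26, 33, 46, 47] -> [-28, -24, 2, 26, 46] -> [-27, -23, 3, 27, 47] -> [3, 27, 47] -> [4, 28, 48] -> [-4, -28, -48]
  [18, -13, -30, -36, 13] -> [-36, -30, -13, 13, 18] -> [-36, -30, 18] -> [-35, -29, 19] -> [19] -> [20] -> [-20]

[2, -50]; [-4, -28, -48]; [-20]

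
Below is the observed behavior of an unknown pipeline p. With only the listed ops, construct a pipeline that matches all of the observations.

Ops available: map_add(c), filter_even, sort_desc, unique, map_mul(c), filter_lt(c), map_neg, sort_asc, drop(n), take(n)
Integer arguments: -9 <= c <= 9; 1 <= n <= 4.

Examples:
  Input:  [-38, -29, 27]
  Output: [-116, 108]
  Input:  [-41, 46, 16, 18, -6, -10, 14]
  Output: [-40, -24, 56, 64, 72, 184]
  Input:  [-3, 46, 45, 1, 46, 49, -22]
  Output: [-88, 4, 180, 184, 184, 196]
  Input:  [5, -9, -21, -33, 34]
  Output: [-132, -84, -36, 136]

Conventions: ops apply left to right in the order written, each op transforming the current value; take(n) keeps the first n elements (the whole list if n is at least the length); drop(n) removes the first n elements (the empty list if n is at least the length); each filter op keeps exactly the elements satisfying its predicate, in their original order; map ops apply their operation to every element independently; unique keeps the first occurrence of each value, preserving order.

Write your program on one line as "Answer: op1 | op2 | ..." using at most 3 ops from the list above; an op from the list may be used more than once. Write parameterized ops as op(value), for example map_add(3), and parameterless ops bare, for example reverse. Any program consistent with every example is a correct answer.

map_mul(4) | drop(1) | sort_asc

Check, running the answer program on each example:
  [-38, -29, 27] -> [-152, -116, 108] -> [-116, 108] -> [-116, 108]
  [-41, 46, 16, 18, -6, -10, 14] -> [-164, 184, 64, 72, -24, -40, 56] -> [184, 64, 72, -24, -40, 56] -> [-40, -24, 56, 64, 72, 184]
  [-3, 46, 45, 1, 46, 49, -22] -> [-12, 184, 180, 4, 184, 196, -88] -> [184, 180, 4, 184, 196, -88] -> [-88, 4, 180, 184, 184, 196]
  [5, -9, -21, -33, 34] -> [20, -36, -84, -132, 136] -> [-36, -84, -132, 136] -> [-132, -84, -36, 136]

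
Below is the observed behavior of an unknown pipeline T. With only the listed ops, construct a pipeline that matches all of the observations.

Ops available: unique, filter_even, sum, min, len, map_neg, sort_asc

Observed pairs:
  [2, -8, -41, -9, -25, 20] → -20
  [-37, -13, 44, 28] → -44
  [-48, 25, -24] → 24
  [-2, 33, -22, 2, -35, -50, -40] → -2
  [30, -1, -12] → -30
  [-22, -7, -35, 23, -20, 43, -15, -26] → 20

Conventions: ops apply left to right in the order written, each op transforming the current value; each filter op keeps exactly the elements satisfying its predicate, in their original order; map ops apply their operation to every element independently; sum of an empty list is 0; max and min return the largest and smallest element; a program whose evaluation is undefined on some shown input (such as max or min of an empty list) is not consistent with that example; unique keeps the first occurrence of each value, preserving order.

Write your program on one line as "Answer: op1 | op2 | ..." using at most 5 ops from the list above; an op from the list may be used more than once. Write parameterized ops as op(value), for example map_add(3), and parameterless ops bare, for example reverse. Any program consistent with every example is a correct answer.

filter_even | map_neg | sort_asc | min

Check, running the answer program on each example:
  [2, -8, -41, -9, -25, 20] -> [2, -8, 20] -> [-2, 8, -20] -> [-20, -2, 8] -> -20
  [-37, -13, 44, 28] -> [44, 28] -> [-44, -28] -> [-44, -28] -> -44
  [-48, 25, -24] -> [-48, -24] -> [48, 24] -> [24, 48] -> 24
  [-2, 33, -22, 2, -35, -50, -40] -> [-2, -22, 2, -50, -40] -> [2, 22, -2, 50, 40] -> [-2, 2, 22, 40, 50] -> -2
  [30, -1, -12] -> [30, -12] -> [-30, 12] -> [-30, 12] -> -30
  [-22, -7, -35, 23, -20, 43, -15, -26] -> [-22, -20, -26] -> [22, 20, 26] -> [20, 22, 26] -> 20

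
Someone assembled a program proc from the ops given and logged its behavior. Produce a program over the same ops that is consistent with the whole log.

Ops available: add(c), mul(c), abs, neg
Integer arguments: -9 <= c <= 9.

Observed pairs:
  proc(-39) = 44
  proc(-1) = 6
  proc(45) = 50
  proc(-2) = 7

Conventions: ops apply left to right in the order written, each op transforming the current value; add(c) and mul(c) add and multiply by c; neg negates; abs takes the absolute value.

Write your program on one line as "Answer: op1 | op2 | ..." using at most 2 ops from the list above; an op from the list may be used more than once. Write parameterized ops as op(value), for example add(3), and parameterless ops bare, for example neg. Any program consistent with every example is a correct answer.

abs | add(5)

Check, running the answer program on each example:
  -39 -> 39 -> 44
  -1 -> 1 -> 6
  45 -> 45 -> 50
  -2 -> 2 -> 7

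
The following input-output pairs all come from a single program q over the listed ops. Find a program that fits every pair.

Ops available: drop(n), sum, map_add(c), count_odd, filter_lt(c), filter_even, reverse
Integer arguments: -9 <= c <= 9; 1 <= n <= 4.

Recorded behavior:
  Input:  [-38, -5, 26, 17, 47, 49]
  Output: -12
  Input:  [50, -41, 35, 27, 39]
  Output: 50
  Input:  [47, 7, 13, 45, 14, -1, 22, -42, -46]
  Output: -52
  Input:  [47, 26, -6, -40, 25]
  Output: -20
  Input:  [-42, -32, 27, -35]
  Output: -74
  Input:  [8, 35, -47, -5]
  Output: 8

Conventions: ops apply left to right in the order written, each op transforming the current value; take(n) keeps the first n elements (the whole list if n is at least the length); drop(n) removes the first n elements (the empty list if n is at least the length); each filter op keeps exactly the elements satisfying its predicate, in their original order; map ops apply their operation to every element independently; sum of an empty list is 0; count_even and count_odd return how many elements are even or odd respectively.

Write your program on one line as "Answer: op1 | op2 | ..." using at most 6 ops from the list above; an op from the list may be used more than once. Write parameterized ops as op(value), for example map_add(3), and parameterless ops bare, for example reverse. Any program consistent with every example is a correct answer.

map_add(2) | reverse | filter_even | map_add(-2) | reverse | sum

Check, running the answer program on each example:
  [-38, -5, 26, 17, 47, 49] -> [-36, -3, 28, 19, 49, 51] -> [51, 49, 19, 28, -3, -36] -> [28, -36] -> [26, -38] -> [-38, 26] -> -12
  [50, -41, 35, 27, 39] -> [52, -39, 37, 29, 41] -> [41, 29, 37, -39, 52] -> [52] -> [50] -> [50] -> 50
  [47, 7, 13, 45, 14, -1, 22, -42, -46] -> [49, 9, 15, 47, 16, 1, 24, -40, -44] -> [-44, -40, 24, 1, 16, 47, 15, 9, 49] -> [-44, -40, 24, 16] -> [-46, -42, 22, 14] -> [14, 22, -42, -46] -> -52
  [47, 26, -6, -40, 25] -> [49, 28, -4, -38, 27] -> [27, -38, -4, 28, 49] -> [-38, -4, 28] -> [-40, -6, 26] -> [26, -6, -40] -> -20
  [-42, -32, 27, -35] -> [-40, -30, 29, -33] -> [-33, 29, -30, -40] -> [-30, -40] -> [-32, -42] -> [-42, -32] -> -74
  [8, 35, -47, -5] -> [10, 37, -45, -3] -> [-3, -45, 37, 10] -> [10] -> [8] -> [8] -> 8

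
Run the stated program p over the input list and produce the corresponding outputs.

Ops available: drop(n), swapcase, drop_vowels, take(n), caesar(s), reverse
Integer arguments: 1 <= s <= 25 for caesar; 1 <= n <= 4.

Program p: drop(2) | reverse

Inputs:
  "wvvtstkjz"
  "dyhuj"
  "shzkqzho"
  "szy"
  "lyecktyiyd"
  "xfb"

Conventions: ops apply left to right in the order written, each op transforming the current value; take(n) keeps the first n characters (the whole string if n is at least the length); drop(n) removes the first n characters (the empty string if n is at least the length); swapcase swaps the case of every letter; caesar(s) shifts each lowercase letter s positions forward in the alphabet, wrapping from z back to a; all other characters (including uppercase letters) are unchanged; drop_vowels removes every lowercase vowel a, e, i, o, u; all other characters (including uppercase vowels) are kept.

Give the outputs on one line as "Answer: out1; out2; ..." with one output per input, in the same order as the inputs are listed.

Execution, op by op:
  "wvvtstkjz" -> "vtstkjz" -> "zjktstv"
  "dyhuj" -> "huj" -> "juh"
  "shzkqzho" -> "zkqzho" -> "ohzqkz"
  "szy" -> "y" -> "y"
  "lyecktyiyd" -> "ecktyiyd" -> "dyiytkce"
  "xfb" -> "b" -> "b"

"zjktstv"; "juh"; "ohzqkz"; "y"; "dyiytkce"; "b"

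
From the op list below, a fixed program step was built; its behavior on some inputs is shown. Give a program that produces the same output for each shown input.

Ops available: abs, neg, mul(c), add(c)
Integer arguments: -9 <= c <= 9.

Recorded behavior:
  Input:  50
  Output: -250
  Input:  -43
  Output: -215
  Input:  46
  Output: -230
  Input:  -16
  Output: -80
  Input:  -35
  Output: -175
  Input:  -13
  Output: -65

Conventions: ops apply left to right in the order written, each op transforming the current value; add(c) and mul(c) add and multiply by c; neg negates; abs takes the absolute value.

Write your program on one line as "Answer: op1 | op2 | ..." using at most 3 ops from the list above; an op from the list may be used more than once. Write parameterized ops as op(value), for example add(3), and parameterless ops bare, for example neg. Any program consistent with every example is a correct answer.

abs | mul(5) | neg

Check, running the answer program on each example:
  50 -> 50 -> 250 -> -250
  -43 -> 43 -> 215 -> -215
  46 -> 46 -> 230 -> -230
  -16 -> 16 -> 80 -> -80
  -35 -> 35 -> 175 -> -175
  -13 -> 13 -> 65 -> -65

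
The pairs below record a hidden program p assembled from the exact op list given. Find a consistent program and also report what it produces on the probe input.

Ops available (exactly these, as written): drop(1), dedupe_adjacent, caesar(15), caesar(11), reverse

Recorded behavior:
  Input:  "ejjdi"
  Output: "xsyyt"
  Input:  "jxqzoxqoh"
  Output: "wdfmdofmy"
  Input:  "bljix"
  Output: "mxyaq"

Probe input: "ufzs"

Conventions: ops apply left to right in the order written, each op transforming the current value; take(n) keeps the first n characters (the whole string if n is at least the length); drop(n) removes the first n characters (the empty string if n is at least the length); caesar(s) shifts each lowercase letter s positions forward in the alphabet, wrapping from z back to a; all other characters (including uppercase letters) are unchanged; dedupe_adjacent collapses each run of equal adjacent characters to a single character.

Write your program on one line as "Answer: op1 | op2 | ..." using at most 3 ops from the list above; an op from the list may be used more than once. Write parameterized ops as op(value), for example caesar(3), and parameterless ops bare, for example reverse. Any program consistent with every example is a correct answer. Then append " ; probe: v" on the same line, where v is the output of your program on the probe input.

reverse | caesar(15) ; probe: "houj"

Check, running the answer program on each example:
  "ejjdi" -> "idjje" -> "xsyyt"
  "jxqzoxqoh" -> "hoqxozqxj" -> "wdfmdofmy"
  "bljix" -> "xijlb" -> "mxyaq"
  probe: "ufzs" -> "szfu" -> "houj"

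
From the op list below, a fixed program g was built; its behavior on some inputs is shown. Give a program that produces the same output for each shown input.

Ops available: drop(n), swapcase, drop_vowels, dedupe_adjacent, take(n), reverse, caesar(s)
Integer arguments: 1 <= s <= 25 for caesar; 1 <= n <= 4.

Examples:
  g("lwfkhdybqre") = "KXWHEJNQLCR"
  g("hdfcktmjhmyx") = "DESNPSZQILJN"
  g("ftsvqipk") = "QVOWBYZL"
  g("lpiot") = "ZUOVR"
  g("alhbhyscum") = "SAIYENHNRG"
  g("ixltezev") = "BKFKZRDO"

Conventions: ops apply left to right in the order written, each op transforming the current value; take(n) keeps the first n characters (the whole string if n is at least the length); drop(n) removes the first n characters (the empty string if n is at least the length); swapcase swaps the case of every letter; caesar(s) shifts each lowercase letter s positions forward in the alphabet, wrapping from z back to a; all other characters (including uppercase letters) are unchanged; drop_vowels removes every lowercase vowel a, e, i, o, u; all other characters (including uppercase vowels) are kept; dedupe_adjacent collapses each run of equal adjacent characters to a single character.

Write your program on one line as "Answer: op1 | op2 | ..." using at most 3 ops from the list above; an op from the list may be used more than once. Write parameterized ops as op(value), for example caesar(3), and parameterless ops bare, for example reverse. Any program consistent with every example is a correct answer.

caesar(6) | reverse | swapcase

Check, running the answer program on each example:
  "lwfkhdybqre" -> "rclqnjehwxk" -> "kxwhejnqlcr" -> "KXWHEJNQLCR"
  "hdfcktmjhmyx" -> "njliqzspnsed" -> "desnpszqiljn" -> "DESNPSZQILJN"
  "ftsvqipk" -> "lzybwovq" -> "qvowbyzl" -> "QVOWBYZL"
  "lpiot" -> "rvouz" -> "zuovr" -> "ZUOVR"
  "alhbhyscum" -> "grnhneyias" -> "saiyenhnrg" -> "SAIYENHNRG"
  "ixltezev" -> "odrzkfkb" -> "bkfkzrdo" -> "BKFKZRDO"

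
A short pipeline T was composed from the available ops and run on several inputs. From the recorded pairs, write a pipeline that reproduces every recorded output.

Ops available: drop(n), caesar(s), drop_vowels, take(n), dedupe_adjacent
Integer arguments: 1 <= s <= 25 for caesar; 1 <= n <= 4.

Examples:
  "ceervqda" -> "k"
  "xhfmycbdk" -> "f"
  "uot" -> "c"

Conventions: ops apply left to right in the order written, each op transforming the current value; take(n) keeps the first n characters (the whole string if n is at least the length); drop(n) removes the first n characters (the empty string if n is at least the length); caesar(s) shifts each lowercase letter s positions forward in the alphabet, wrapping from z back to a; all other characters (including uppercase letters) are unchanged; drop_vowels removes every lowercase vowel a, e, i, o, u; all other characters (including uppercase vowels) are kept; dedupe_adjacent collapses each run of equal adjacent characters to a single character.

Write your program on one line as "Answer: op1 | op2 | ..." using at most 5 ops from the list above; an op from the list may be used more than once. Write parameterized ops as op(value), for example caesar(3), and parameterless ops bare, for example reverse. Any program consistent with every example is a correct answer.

take(4) | take(1) | caesar(22) | caesar(12)

Check, running the answer program on each example:
  "ceervqda" -> "ceer" -> "c" -> "y" -> "k"
  "xhfmycbdk" -> "xhfm" -> "x" -> "t" -> "f"
  "uot" -> "uot" -> "u" -> "q" -> "c"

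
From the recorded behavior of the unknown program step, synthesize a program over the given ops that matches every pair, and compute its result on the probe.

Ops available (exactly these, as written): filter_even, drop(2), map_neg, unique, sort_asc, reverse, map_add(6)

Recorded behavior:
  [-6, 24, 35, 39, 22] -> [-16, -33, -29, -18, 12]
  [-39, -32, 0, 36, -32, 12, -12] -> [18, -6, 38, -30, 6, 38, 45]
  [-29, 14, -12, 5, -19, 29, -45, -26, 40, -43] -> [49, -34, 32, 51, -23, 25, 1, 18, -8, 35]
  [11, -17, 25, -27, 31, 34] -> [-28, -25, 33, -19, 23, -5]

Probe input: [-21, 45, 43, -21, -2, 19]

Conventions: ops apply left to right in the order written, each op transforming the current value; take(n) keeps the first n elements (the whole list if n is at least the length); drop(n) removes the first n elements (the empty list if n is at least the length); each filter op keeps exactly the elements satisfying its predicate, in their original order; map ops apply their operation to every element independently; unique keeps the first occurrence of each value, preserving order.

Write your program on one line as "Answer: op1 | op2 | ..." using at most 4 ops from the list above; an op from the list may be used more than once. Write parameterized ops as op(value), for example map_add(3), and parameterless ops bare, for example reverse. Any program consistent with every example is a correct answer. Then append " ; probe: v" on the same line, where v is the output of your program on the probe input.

map_neg | map_add(6) | reverse ; probe: [-13, 8, 27, -37, -39, 27]

Check, running the answer program on each example:
  [-6, 24, 35, 39, 22] -> [6, -24, -35, -39, -22] -> [12, -18, -29, -33, -16] -> [-16, -33, -29, -18, 12]
  [-39, -32, 0, 36, -32, 12, -12] -> [39, 32, 0, -36, 32, -12, 12] -> [45, 38, 6, -30, 38, -6, 18] -> [18, -6, 38, -30, 6, 38, 45]
  [-29, 14, -12, 5, -19, 29, -45, -26, 40, -43] -> [29, -14, 12, -5, 19, -29, 45, 26, -40, 43] -> [35, -8, 18, 1, 25, -23, 51, 32, -34, 49] -> [49, -34, 32, 51, -23, 25, 1, 18, -8, 35]
  [11, -17, 25, -27, 31, 34] -> [-11, 17, -25, 27, -31, -34] -> [-5, 23, -19, 33, -25, -28] -> [-28, -25, 33, -19, 23, -5]
  probe: [-21, 45, 43, -21, -2, 19] -> [21, -45, -43, 21, 2, -19] -> [27, -39, -37, 27, 8, -13] -> [-13, 8, 27, -37, -39, 27]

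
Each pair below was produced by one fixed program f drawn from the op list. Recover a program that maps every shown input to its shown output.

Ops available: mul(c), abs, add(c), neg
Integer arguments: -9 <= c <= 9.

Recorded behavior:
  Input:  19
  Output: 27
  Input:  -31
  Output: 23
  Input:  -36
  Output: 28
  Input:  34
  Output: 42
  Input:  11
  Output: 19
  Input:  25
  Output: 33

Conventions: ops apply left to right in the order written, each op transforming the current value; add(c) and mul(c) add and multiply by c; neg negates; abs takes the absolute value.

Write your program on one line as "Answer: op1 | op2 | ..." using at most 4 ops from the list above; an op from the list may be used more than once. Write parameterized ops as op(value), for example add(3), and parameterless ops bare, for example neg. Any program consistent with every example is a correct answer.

add(3) | add(5) | neg | abs

Check, running the answer program on each example:
  19 -> 22 -> 27 -> -27 -> 27
  -31 -> -28 -> -23 -> 23 -> 23
  -36 -> -33 -> -28 -> 28 -> 28
  34 -> 37 -> 42 -> -42 -> 42
  11 -> 14 -> 19 -> -19 -> 19
  25 -> 28 -> 33 -> -33 -> 33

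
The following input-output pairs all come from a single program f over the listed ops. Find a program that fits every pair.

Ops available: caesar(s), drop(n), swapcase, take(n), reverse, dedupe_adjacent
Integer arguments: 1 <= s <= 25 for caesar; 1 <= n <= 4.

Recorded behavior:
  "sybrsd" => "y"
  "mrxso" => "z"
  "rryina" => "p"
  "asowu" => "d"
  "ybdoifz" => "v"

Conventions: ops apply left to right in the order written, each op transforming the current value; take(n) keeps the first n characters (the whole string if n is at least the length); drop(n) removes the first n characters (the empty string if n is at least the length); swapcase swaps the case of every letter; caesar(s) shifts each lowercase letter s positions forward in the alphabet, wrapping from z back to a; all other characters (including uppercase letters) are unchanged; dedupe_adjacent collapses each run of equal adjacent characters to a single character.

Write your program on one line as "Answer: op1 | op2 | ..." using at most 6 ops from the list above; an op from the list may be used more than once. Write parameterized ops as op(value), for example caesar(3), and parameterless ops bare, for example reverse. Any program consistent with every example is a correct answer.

take(4) | reverse | take(2) | take(1) | caesar(7)

Check, running the answer program on each example:
  "sybrsd" -> "sybr" -> "rbys" -> "rb" -> "r" -> "y"
  "mrxso" -> "mrxs" -> "sxrm" -> "sx" -> "s" -> "z"
  "rryina" -> "rryi" -> "iyrr" -> "iy" -> "i" -> "p"
  "asowu" -> "asow" -> "wosa" -> "wo" -> "w" -> "d"
  "ybdoifz" -> "ybdo" -> "odby" -> "od" -> "o" -> "v"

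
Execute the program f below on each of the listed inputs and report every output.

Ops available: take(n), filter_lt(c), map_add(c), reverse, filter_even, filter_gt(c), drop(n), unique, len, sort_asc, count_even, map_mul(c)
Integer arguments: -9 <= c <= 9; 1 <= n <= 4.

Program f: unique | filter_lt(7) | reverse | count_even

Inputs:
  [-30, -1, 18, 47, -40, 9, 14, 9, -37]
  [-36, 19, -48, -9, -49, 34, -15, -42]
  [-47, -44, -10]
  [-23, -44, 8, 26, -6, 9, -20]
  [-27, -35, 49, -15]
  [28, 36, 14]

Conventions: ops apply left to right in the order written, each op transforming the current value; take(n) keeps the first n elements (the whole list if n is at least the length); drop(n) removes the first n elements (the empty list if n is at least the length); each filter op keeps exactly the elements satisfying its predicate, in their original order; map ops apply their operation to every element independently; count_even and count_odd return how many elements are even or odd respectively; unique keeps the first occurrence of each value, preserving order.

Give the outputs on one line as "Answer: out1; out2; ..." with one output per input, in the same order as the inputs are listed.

2; 3; 2; 3; 0; 0

Execution, op by op:
  [-30, -1, 18, 47, -40, 9, 14, 9, -37] -> [-30, -1, 18, 47, -40, 9, 14, -37] -> [-30, -1, -40, -37] -> [-37, -40, -1, -30] -> 2
  [-36, 19, -48, -9, -49, 34, -15, -42] -> [-36, 19, -48, -9, -49, 34, -15, -42] -> [-36, -48, -9, -49, -15, -42] -> [-42, -15, -49, -9, -48, -36] -> 3
  [-47, -44, -10] -> [-47, -44, -10] -> [-47, -44, -10] -> [-10, -44, -47] -> 2
  [-23, -44, 8, 26, -6, 9, -20] -> [-23, -44, 8, 26, -6, 9, -20] -> [-23, -44, -6, -20] -> [-20, -6, -44, -23] -> 3
  [-27, -35, 49, -15] -> [-27, -35, 49, -15] -> [-27, -35, -15] -> [-15, -35, -27] -> 0
  [28, 36, 14] -> [28, 36, 14] -> [] -> [] -> 0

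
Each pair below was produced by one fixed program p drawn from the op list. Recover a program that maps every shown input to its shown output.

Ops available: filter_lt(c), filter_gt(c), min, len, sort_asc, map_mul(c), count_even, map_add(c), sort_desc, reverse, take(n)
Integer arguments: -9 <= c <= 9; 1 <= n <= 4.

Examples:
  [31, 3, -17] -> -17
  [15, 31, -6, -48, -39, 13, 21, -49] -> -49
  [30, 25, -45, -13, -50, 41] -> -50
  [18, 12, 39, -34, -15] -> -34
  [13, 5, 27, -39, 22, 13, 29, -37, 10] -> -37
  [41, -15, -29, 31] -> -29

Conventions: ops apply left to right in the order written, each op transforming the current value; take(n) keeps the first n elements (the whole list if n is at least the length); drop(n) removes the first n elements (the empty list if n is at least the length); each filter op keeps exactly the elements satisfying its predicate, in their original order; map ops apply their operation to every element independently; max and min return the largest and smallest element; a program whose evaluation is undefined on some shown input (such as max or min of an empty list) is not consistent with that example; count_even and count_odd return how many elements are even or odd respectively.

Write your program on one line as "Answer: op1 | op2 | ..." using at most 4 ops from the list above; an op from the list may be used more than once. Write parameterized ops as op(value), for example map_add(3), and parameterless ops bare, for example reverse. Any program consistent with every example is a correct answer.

reverse | take(2) | min

Check, running the answer program on each example:
  [31, 3, -17] -> [-17, 3, 31] -> [-17, 3] -> -17
  [15, 31, -6, -48, -39, 13, 21, -49] -> [-49, 21, 13, -39, -48, -6, 31, 15] -> [-49, 21] -> -49
  [30, 25, -45, -13, -50, 41] -> [41, -50, -13, -45, 25, 30] -> [41, -50] -> -50
  [18, 12, 39, -34, -15] -> [-15, -34, 39, 12, 18] -> [-15, -34] -> -34
  [13, 5, 27, -39, 22, 13, 29, -37, 10] -> [10, -37, 29, 13, 22, -39, 27, 5, 13] -> [10, -37] -> -37
  [41, -15, -29, 31] -> [31, -29, -15, 41] -> [31, -29] -> -29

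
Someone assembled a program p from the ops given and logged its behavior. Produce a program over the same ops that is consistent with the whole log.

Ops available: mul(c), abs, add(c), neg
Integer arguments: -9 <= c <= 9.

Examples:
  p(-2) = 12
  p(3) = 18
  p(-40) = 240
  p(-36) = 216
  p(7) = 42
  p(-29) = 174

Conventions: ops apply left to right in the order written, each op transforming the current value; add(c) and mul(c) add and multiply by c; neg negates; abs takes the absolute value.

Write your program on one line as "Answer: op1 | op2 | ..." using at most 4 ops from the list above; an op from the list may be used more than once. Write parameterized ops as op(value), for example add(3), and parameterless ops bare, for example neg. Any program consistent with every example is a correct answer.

abs | mul(-6) | abs

Check, running the answer program on each example:
  -2 -> 2 -> -12 -> 12
  3 -> 3 -> -18 -> 18
  -40 -> 40 -> -240 -> 240
  -36 -> 36 -> -216 -> 216
  7 -> 7 -> -42 -> 42
  -29 -> 29 -> -174 -> 174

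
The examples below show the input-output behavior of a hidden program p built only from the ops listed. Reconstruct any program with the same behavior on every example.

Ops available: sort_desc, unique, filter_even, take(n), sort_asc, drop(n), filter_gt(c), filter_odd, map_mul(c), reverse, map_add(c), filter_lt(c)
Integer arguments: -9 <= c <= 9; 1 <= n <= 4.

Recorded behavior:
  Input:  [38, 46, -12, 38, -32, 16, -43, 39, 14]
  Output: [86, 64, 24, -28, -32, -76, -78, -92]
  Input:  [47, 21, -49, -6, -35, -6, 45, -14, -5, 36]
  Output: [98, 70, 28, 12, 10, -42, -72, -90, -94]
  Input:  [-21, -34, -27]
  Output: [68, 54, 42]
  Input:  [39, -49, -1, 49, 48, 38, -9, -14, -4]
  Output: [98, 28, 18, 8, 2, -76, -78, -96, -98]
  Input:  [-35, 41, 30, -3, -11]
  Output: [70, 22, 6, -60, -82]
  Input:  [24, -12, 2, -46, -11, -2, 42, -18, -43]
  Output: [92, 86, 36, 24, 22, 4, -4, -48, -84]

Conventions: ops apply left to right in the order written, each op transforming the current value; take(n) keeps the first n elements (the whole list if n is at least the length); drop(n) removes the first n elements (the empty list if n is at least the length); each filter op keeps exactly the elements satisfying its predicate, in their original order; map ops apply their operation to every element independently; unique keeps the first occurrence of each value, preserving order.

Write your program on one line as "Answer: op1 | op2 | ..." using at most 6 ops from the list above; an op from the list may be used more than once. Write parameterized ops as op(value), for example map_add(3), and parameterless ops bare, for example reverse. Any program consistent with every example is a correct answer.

reverse | unique | reverse | sort_asc | map_mul(-2)

Check, running the answer program on each example:
  [38, 46, -12, 38, -32, 16, -43, 39, 14] -> [14, 39, -43, 16, -32, 38, -12, 46, 38] -> [14, 39, -43, 16, -32, 38, -12, 46] -> [46, -12, 38, -32, 16, -43, 39, 14] -> [-43, -32, -12, 14, 16, 38, 39, 46] -> [86, 64, 24, -28, -32, -76, -78, -92]
  [47, 21, -49, -6, -35, -6, 45, -14, -5, 36] -> [36, -5, -14, 45, -6, -35, -6, -49, 21, 47] -> [36, -5, -14, 45, -6, -35, -49, 21, 47] -> [47, 21, -49, -35, -6, 45, -14, -5, 36] -> [-49, -35, -14, -6, -5, 21, 36, 45, 47] -> [98, 70, 28, 12, 10, -42, -72, -90, -94]
  [-21, -34, -27] -> [-27, -34, -21] -> [-27, -34, -21] -> [-21, -34, -27] -> [-34, -27, -21] -> [68, 54, 42]
  [39, -49, -1, 49, 48, 38, -9, -14, -4] -> [-4, -14, -9, 38, 48, 49, -1, -49, 39] -> [-4, -14, -9, 38, 48, 49, -1, -49, 39] -> [39, -49, -1, 49, 48, 38, -9, -14, -4] -> [-49, -14, -9, -4, -1, 38, 39, 48, 49] -> [98, 28, 18, 8, 2, -76, -78, -96, -98]
  [-35, 41, 30, -3, -11] -> [-11, -3, 30, 41, -35] -> [-11, -3, 30, 41, -35] -> [-35, 41, 30, -3, -11] -> [-35, -11, -3, 30, 41] -> [70, 22, 6, -60, -82]
  [24, -12, 2, -46, -11, -2, 42, -18, -43] -> [-43, -18, 42, -2, -11, -46, 2, -12, 24] -> [-43, -18, 42, -2, -11, -46, 2, -12, 24] -> [24, -12, 2, -46, -11, -2, 42, -18, -43] -> [-46, -43, -18, -12, -11, -2, 2, 24, 42] -> [92, 86, 36, 24, 22, 4, -4, -48, -84]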